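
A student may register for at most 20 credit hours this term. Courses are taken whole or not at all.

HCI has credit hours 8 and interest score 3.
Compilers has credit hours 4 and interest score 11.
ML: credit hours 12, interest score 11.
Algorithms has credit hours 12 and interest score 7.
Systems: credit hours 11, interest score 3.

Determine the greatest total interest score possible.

22

Take Compilers and ML: credit hours 4 + 12 = 16 ≤ 20, interest score 11 + 11 = 22.
No other feasible combination does better.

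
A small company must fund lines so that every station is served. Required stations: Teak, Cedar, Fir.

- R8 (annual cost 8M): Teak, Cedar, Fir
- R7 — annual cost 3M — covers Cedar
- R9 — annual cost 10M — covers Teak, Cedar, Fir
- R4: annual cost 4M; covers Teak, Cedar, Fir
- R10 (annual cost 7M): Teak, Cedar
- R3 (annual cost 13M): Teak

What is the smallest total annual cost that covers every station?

This is an integer covering problem.
R4 alone covers Teak, Cedar, Fir — every station.
Total annual cost: 4.
No cover costs less than 4.

4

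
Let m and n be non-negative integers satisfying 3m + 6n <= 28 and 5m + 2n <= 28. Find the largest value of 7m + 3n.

38

(m,n)=(5,1): 3·5+6·1=21≤28, 5·5+2·1=27≤28, objective 38.
(m,n)=(5,0): 3·5+6·0=15≤28, 5·5+2·0=25≤28, objective 35.
(m,n)=(4,2): 3·4+6·2=24≤28, 5·4+2·2=24≤28, objective 34.
No feasible integer point exceeds 38.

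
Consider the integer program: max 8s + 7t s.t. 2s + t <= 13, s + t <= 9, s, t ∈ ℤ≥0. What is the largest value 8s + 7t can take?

(s,t)=(4,5): 2·4+1·5=13≤13, 1·4+1·5=9≤9, objective 67.
(s,t)=(3,6): 2·3+1·6=12≤13, 1·3+1·6=9≤9, objective 66.
Maximum is 67 at (s,t)=(4,5).

67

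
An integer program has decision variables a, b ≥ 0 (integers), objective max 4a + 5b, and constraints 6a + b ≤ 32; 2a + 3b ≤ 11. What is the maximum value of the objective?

21

(a,b)=(4,1): 6·4+1·1=25≤32, 2·4+3·1=11≤11, objective 21.
(a,b)=(5,0): 6·5+1·0=30≤32, 2·5+3·0=10≤11, objective 20.
(a,b)=(3,1): 6·3+1·1=19≤32, 2·3+3·1=9≤11, objective 17.
No feasible integer point exceeds 21.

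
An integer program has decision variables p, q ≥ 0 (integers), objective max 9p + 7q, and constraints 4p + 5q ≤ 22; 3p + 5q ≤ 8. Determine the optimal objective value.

Relaxing integrality, the LP optimum is 24.00 at (p,q) = (2.67, 0), which is not an integer point.
(p,q)=(2,0): 4·2+5·0=8≤22, 3·2+5·0=6≤8, objective 18.
(p,q)=(1,1): 4·1+5·1=9≤22, 3·1+5·1=8≤8, objective 16.
The best lattice point is (2,0), giving 18.

18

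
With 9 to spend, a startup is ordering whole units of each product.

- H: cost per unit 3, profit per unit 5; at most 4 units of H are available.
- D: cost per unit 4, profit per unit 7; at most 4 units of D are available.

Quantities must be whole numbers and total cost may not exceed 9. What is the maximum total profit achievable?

15

D has the best ratio (7/4); taking only D gives at most 2×7 = 14 (stopped by the cost limit).
Mixing does better — 3×H: cost 9 ≤ 9, profit 3·5 = 15.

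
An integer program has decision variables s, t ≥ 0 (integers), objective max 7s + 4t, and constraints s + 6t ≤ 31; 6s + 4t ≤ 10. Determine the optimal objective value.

The continuous relaxation peaks at (1.67, 0) with value 11.67; rounding to a feasible lattice point costs some objective.
(s,t)=(1,1): 1·1+6·1=7≤31, 6·1+4·1=10≤10, objective 11.
(s,t)=(0,2): 1·0+6·2=12≤31, 6·0+4·2=8≤10, objective 8.
(s,t)=(1,0): 1·1+6·0=1≤31, 6·1+4·0=6≤10, objective 7.
(s,t)=(0,1): 1·0+6·1=6≤31, 6·0+4·1=4≤10, objective 4.
The best lattice point is (1,1), giving 11.

11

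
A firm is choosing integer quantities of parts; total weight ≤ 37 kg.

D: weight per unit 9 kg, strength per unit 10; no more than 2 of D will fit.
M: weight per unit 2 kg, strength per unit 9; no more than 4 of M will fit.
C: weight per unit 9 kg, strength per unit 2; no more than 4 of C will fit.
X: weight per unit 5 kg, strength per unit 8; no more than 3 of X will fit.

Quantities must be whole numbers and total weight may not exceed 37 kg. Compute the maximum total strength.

72

1×D, 4×M, and 3×X: weight 32 ≤ 37, strength 1·10 + 4·9 + 3·8 = 70.
2×D, 4×M, and 2×X: weight 36 ≤ 37, strength 2·10 + 4·9 + 2·8 = 72.
Best is 72.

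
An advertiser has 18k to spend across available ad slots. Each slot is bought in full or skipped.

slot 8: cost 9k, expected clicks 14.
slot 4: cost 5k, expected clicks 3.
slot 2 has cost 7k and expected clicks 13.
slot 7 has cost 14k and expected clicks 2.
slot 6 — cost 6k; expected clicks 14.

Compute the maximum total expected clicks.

slot 2 + slot 6: cost 7 + 6 = 13 ≤ 18, expected clicks 13 + 14 = 27.
slot 4 + slot 2 + slot 6: cost 5 + 7 + 6 = 18 ≤ 18, expected clicks 3 + 13 + 14 = 30.
slot 8 + slot 6: cost 9 + 6 = 15 ≤ 18, expected clicks 14 + 14 = 28.
Best is slot 4, slot 2, and slot 6 with total expected clicks 30.

30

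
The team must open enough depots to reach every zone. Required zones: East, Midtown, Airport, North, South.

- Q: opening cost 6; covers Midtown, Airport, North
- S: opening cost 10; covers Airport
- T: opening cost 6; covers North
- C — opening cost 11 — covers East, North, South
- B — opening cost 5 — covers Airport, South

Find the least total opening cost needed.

This is an integer covering problem.
The greedy cost-per-new-zone heuristic would pick Q, B, and C for 22, but a cheaper cover exists.
Choose Q and C: together they cover East, Midtown, Airport, North, South — every zone.
Total opening cost: 6 + 11 = 17.
No cover costs less than 17.

17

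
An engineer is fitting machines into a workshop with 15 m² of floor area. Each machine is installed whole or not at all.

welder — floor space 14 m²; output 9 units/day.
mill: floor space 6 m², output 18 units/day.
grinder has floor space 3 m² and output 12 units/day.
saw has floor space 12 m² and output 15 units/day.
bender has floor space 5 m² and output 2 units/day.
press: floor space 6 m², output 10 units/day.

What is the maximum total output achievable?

40

Treat it as a binary knapsack problem.
mill + grinder + press: floor space 6 + 3 + 6 = 15 ≤ 15, output 18 + 12 + 10 = 40.
mill + grinder + bender: floor space 6 + 3 + 5 = 14 ≤ 15, output 18 + 12 + 2 = 32.
Best is mill, grinder, and press with total output 40.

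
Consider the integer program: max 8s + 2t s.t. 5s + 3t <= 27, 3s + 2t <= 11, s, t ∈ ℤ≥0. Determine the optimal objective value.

(s,t)=(3,1): 5·3+3·1=18≤27, 3·3+2·1=11≤11, objective 26.
(s,t)=(3,0): 5·3+3·0=15≤27, 3·3+2·0=9≤11, objective 24.
(s,t)=(2,2): 5·2+3·2=16≤27, 3·2+2·2=10≤11, objective 20.
Maximum is 26 at (s,t)=(3,1).

26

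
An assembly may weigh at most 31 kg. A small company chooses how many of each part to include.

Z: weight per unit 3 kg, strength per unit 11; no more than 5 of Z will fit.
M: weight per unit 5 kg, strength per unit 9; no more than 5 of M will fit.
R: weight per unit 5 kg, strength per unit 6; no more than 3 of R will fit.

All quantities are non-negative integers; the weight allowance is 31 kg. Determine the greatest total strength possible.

82

Z has the best ratio (11/3); taking only Z gives at most 5×11 = 55 (stopped by the supply cap of 5).
Mixing does better — 5×Z and 3×M: weight 30 ≤ 31, strength 5·11 + 3·9 = 82.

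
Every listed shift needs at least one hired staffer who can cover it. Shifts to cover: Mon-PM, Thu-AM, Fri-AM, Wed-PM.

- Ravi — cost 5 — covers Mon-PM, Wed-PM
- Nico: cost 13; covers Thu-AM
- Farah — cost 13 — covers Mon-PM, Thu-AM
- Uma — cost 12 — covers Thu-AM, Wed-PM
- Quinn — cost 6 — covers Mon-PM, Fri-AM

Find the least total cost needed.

The greedy cost-per-new-shift heuristic would pick Ravi, Quinn, and Uma for 23, but a cheaper cover exists.
Choose Uma and Quinn: together they cover Mon-PM, Thu-AM, Fri-AM, Wed-PM — every shift.
Total cost: 12 + 6 = 18.
No cover costs less than 18.

18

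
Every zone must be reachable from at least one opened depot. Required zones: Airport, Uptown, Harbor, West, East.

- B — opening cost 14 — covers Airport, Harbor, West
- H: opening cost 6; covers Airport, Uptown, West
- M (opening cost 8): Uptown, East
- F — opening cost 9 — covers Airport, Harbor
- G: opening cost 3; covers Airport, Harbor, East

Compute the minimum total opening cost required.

9

Choose H and G: together they cover Airport, Uptown, Harbor, West, East — every zone.
Total opening cost: 6 + 3 = 9.
No cover costs less than 9.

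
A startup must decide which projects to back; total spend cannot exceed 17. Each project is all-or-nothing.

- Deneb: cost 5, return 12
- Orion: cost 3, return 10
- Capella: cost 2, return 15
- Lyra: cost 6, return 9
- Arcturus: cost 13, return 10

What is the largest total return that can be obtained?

46

This is an integer program with binary decision variables.
Take Deneb, Orion, Capella, and Lyra: cost 5 + 3 + 2 + 6 = 16 ≤ 17, return 12 + 10 + 15 + 9 = 46.
No other feasible combination does better.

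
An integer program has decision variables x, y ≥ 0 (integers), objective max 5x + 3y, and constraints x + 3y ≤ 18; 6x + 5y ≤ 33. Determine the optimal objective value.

(x,y)=(5,0) is feasible, giving 25.
(x,y)=(4,1) is feasible, giving 23.
(x,y)=(4,0) is feasible, giving 20.
Maximum is 25 at (x,y)=(5,0).

25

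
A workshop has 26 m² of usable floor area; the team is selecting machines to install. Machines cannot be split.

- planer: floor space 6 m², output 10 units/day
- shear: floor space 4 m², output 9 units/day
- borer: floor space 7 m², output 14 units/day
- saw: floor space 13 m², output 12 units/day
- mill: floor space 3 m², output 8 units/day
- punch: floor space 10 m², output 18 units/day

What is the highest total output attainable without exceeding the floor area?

planer + borer + mill + punch: floor space 6 + 7 + 3 + 10 = 26 ≤ 26, output 10 + 14 + 8 + 18 = 50.
shear + borer + mill + punch: floor space 4 + 7 + 3 + 10 = 24 ≤ 26, output 9 + 14 + 8 + 18 = 49.
planer + shear + mill + punch: floor space 6 + 4 + 3 + 10 = 23 ≤ 26, output 10 + 9 + 8 + 18 = 45.
Best is planer, borer, mill, and punch with total output 50.

50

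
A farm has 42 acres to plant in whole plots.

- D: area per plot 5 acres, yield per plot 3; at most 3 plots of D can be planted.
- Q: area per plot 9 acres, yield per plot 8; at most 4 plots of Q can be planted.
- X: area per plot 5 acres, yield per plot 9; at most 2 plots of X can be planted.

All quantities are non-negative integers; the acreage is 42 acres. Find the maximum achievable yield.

45

This is a bounded integer knapsack.
3×Q and 2×X: area 37 ≤ 42, yield 3·8 + 2·9 = 42.
1×D, 3×Q, and 2×X: area 42 ≤ 42, yield 1·3 + 3·8 + 2·9 = 45.
Best is 45.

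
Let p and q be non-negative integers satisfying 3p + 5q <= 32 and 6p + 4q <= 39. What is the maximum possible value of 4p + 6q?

38

Relaxing integrality, the LP optimum is 39.89 at (p,q) = (3.72, 4.17), which is not an integer point.
(p,q)=(2,5): 3·2+5·5=31≤32, 6·2+4·5=32≤39, objective 38.
(p,q)=(3,4): 3·3+5·4=29≤32, 6·3+4·4=34≤39, objective 36.
(p,q)=(1,5): 3·1+5·5=28≤32, 6·1+4·5=26≤39, objective 34.
(p,q)=(4,3): 3·4+5·3=27≤32, 6·4+4·3=36≤39, objective 34.
Maximum is 38 at (p,q)=(2,5).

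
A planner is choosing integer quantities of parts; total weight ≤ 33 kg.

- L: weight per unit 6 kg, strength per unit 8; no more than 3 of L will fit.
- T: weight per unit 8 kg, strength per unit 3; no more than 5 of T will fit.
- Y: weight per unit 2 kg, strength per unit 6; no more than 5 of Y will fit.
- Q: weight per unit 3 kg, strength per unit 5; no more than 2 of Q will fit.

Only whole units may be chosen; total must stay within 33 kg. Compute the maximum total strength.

59

Y has the best ratio (6/2); taking only Y gives at most 5×6 = 30 (stopped by the supply cap of 5).
Mixing does better — 3×L, 5×Y, and 1×Q: weight 31 ≤ 33, strength 3·8 + 5·6 + 1·5 = 59.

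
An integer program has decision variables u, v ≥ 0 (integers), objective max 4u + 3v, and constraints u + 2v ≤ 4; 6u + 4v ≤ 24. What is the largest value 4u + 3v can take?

(u,v)=(4,0): 1·4+2·0=4≤4, 6·4+4·0=24≤24, objective 16.
(u,v)=(3,0): 1·3+2·0=3≤4, 6·3+4·0=18≤24, objective 12.
No feasible integer point exceeds 16.

16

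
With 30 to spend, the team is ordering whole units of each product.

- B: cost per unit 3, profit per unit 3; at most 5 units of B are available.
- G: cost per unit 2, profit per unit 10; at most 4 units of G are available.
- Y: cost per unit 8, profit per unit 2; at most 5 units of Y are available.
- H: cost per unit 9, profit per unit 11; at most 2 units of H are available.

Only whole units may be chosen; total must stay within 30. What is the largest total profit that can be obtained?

G has the best ratio (10/2); taking only G gives at most 4×10 = 40 (stopped by the supply cap of 4).
Mixing does better — 1×B, 4×G, and 2×H: cost 29 ≤ 30, profit 1·3 + 4·10 + 2·11 = 65.

65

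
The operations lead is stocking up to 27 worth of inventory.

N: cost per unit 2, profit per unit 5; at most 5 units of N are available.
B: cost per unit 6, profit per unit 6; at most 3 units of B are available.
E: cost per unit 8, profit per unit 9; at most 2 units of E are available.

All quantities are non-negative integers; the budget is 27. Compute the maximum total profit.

43

Take 5×N and 2×E: cost 26 ≤ 27, profit 5·5 + 2·9 = 43.
N has the best ratio (5/2) and is taken to its limit of 5; remaining capacity is filled optimally with the others.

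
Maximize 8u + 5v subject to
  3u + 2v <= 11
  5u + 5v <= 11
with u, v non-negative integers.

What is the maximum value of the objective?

16

The continuous relaxation peaks at (2.2, 0) with value 17.60; rounding to a feasible lattice point costs some objective.
(u,v)=(2,0): 3·2+2·0=6≤11, 5·2+5·0=10≤11, objective 16.
(u,v)=(1,1): 3·1+2·1=5≤11, 5·1+5·1=10≤11, objective 13.
(u,v)=(1,0): 3·1+2·0=3≤11, 5·1+5·0=5≤11, objective 8.
Maximum is 16 at (u,v)=(2,0).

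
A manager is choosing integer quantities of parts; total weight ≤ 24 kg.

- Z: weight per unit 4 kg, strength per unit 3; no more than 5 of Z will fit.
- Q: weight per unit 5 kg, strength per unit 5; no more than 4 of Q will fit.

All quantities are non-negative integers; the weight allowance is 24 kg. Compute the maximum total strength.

23

This is a bounded integer knapsack.
1×Z and 4×Q: weight 24 ≤ 24, strength 1·3 + 4·5 = 23.
2×Z and 3×Q: weight 23 ≤ 24, strength 2·3 + 3·5 = 21.
Best is 23.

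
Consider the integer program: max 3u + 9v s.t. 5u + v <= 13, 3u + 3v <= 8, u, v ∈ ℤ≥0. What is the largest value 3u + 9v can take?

18

(u,v)=(0,2) is feasible, giving 18.
(u,v)=(1,1) is feasible, giving 12.
Maximum is 18 at (u,v)=(0,2).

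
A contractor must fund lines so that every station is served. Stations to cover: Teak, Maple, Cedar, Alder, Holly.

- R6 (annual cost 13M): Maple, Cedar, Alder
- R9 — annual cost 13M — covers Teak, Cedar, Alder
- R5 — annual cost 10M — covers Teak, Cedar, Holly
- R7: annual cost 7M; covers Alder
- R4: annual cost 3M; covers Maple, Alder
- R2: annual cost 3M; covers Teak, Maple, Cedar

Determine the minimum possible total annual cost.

13

This is an integer covering problem.
The greedy cost-per-new-station heuristic would pick R2, R4, and R5 for 16, but a cheaper cover exists.
Choose R5 and R4: together they cover Teak, Maple, Cedar, Alder, Holly — every station.
Total annual cost: 10 + 3 = 13.
No cover costs less than 13.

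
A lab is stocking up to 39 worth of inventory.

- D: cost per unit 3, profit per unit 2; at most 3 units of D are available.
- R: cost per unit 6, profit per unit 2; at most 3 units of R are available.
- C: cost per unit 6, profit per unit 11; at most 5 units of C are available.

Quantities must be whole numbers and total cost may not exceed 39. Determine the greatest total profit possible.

61

1×D, 1×R, and 5×C: cost 39 ≤ 39, profit 1·2 + 1·2 + 5·11 = 59.
3×D and 5×C: cost 39 ≤ 39, profit 3·2 + 5·11 = 61.
Best is 61.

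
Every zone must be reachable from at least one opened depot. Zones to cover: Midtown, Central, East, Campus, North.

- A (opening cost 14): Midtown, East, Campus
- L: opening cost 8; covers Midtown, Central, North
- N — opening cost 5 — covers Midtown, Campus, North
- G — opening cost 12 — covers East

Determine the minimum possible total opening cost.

22

The greedy cost-per-new-zone heuristic would pick N, L, and G for 25, but a cheaper cover exists.
Choose A and L: together they cover Midtown, Central, East, Campus, North — every zone.
Total opening cost: 14 + 8 = 22.
No cover costs less than 22.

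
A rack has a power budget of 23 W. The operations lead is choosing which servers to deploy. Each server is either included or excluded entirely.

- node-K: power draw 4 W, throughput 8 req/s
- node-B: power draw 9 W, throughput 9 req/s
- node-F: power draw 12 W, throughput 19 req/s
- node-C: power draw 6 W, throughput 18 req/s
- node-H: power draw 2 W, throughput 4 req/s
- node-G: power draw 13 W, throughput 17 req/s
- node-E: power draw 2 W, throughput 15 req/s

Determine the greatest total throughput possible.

Allowing fractional choices, the relaxed optimum would be about 59.2, but servers are indivisible.
node-F + node-C + node-H + node-E: power draw 12 + 6 + 2 + 2 = 22 ≤ 23, throughput 19 + 18 + 4 + 15 = 56.
node-C + node-H + node-G + node-E: power draw 6 + 2 + 13 + 2 = 23 ≤ 23, throughput 18 + 4 + 17 + 15 = 54.
node-K + node-B + node-C + node-H + node-E: power draw 4 + 9 + 6 + 2 + 2 = 23 ≤ 23, throughput 8 + 9 + 18 + 4 + 15 = 54.
Best is node-F, node-C, node-H, and node-E with total throughput 56.

56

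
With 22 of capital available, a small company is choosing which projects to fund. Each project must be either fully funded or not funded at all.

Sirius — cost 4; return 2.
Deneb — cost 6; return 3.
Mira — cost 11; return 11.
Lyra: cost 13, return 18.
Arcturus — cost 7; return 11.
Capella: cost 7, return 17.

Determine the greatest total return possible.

This is a 0-1 knapsack instance.
Sirius + Arcturus + Capella: cost 4 + 7 + 7 = 18 ≤ 22, return 2 + 11 + 17 = 30.
Lyra + Capella: cost 13 + 7 = 20 ≤ 22, return 18 + 17 = 35.
Deneb + Arcturus + Capella: cost 6 + 7 + 7 = 20 ≤ 22, return 3 + 11 + 17 = 31.
Best is Lyra and Capella with total return 35.

35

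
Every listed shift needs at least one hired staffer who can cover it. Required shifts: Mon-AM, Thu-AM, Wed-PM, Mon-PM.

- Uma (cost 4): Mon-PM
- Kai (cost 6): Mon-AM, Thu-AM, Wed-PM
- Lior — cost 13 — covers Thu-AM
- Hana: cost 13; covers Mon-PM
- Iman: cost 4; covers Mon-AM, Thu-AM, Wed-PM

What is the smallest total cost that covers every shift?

Choose Uma and Iman: together they cover Mon-AM, Thu-AM, Wed-PM, Mon-PM — every shift.
Total cost: 4 + 4 = 8.

8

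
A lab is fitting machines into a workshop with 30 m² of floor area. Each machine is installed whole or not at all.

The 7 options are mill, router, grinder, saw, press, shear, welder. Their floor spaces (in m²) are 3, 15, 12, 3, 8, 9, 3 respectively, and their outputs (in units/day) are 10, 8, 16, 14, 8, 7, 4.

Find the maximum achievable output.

Treat it as a binary knapsack problem.
mill + grinder + saw + shear + welder: floor space 3 + 12 + 3 + 9 + 3 = 30 ≤ 30, output 10 + 16 + 14 + 7 + 4 = 51.
mill + grinder + saw + press + welder: floor space 3 + 12 + 3 + 8 + 3 = 29 ≤ 30, output 10 + 16 + 14 + 8 + 4 = 52.
Best is mill, grinder, saw, press, and welder with total output 52.

52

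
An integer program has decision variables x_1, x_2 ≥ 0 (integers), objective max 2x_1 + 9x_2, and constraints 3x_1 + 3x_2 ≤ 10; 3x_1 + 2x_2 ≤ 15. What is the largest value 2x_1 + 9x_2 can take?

27

Relaxing integrality, the LP optimum is 30.00 at (x_1,x_2) = (0, 3.33), which is not an integer point.
(x_1,x_2)=(0,3): 3·0+3·3=9≤10, 3·0+2·3=6≤15, objective 27.
(x_1,x_2)=(1,2): 3·1+3·2=9≤10, 3·1+2·2=7≤15, objective 20.
(x_1,x_2)=(0,2): 3·0+3·2=6≤10, 3·0+2·2=4≤15, objective 18.
The best lattice point is (0,3), giving 27.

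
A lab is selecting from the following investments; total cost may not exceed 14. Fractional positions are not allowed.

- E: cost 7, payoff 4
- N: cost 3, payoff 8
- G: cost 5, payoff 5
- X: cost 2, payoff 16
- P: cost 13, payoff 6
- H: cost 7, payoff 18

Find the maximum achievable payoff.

42

Take N, X, and H: cost 3 + 2 + 7 = 12 ≤ 14, payoff 8 + 16 + 18 = 42.
No other feasible combination does better.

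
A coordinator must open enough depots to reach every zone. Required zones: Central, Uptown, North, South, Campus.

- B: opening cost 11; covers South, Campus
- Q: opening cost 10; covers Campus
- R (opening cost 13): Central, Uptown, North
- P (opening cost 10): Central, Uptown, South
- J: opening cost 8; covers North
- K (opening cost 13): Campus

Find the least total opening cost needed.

24

The greedy cost-per-new-zone heuristic would pick P, J, and Q for 28, but a cheaper cover exists.
Choose B and R: together they cover Central, Uptown, North, South, Campus — every zone.
Total opening cost: 11 + 13 = 24.
No cover costs less than 24.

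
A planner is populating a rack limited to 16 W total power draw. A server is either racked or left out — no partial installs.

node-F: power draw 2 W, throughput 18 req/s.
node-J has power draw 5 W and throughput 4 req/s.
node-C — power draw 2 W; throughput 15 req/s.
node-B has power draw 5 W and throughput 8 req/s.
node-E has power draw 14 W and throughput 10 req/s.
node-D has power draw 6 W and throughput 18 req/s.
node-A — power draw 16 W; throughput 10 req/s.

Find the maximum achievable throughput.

Allowing fractional choices, the relaxed optimum would be about 59.8, but servers are indivisible.
node-F + node-J + node-C + node-D: power draw 2 + 5 + 2 + 6 = 15 ≤ 16, throughput 18 + 4 + 15 + 18 = 55.
node-F + node-C + node-B + node-D: power draw 2 + 2 + 5 + 6 = 15 ≤ 16, throughput 18 + 15 + 8 + 18 = 59.
Best is node-F, node-C, node-B, and node-D with total throughput 59.

59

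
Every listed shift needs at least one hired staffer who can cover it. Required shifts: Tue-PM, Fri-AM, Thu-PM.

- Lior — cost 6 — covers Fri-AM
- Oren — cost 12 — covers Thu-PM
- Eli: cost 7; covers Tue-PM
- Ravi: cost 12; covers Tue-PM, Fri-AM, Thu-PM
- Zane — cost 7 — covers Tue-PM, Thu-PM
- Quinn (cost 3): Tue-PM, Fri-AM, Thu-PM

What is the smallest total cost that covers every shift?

This is an integer covering problem.
Quinn alone covers Tue-PM, Fri-AM, Thu-PM — every shift.
Total cost: 3.

3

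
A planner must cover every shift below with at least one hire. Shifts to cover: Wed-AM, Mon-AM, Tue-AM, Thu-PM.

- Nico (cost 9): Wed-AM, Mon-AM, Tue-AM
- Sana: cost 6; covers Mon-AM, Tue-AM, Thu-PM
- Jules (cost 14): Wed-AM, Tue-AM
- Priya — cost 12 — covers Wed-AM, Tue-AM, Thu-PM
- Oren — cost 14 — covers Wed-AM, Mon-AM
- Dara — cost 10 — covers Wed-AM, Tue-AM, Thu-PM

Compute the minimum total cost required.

15

Choose Nico and Sana: together they cover Wed-AM, Mon-AM, Tue-AM, Thu-PM — every shift.
Total cost: 9 + 6 = 15.
No cover costs less than 15.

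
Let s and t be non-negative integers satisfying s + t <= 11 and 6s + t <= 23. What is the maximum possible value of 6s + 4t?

The continuous relaxation peaks at (2.4, 8.6) with value 48.80; rounding to a feasible lattice point costs some objective.
(s,t)=(2,9): 1·2+1·9=11≤11, 6·2+1·9=21≤23, objective 48.
(s,t)=(1,10): 1·1+1·10=11≤11, 6·1+1·10=16≤23, objective 46.
(s,t)=(2,8): 1·2+1·8=10≤11, 6·2+1·8=20≤23, objective 44.
Maximum is 48 at (s,t)=(2,9).

48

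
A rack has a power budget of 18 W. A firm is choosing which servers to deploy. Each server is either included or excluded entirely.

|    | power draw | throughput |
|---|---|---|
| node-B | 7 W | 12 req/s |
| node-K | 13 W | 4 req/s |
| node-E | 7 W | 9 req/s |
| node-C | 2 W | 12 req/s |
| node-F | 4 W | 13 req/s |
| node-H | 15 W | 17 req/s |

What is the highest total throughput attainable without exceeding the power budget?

37

node-B + node-C + node-F: power draw 7 + 2 + 4 = 13 ≤ 18, throughput 12 + 12 + 13 = 37.
node-B + node-E + node-F: power draw 7 + 7 + 4 = 18 ≤ 18, throughput 12 + 9 + 13 = 34.
node-E + node-C + node-F: power draw 7 + 2 + 4 = 13 ≤ 18, throughput 9 + 12 + 13 = 34.
Best is node-B, node-C, and node-F with total throughput 37.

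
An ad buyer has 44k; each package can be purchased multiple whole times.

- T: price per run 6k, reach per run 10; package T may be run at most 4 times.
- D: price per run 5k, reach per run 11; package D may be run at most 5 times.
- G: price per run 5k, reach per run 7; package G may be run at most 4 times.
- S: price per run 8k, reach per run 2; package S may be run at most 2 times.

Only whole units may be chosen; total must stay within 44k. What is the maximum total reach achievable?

This is a bounded integer knapsack.
4×T and 4×D: price 44 ≤ 44, reach 4·10 + 4·11 = 84.
3×T and 5×D: price 43 ≤ 44, reach 3·10 + 5·11 = 85.
Best is 85.

85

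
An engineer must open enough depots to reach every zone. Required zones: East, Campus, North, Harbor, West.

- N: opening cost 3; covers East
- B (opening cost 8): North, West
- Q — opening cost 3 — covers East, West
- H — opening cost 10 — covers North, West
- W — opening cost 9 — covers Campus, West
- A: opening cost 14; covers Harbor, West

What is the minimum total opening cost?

Choose N, B, W, and A: together they cover East, Campus, North, Harbor, West — every zone.
Total opening cost: 3 + 8 + 9 + 14 = 34.
No cover costs less than 34.

34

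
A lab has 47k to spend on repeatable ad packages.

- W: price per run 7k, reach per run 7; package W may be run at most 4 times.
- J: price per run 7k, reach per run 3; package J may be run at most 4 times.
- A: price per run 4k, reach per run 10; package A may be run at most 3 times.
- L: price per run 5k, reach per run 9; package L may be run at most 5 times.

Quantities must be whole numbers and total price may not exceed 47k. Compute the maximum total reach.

82

1×W, 3×A, and 5×L: price 44 ≤ 47, reach 1·7 + 3·10 + 5·9 = 82.
2×W, 3×A, and 4×L: price 46 ≤ 47, reach 2·7 + 3·10 + 4·9 = 80.
Best is 82.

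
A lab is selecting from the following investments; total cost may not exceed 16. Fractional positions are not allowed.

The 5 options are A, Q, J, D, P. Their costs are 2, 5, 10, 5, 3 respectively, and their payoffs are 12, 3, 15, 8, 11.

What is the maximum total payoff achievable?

38

Allowing fractional choices, the relaxed optimum would be about 40.0, but investments are indivisible.
A + J + P: cost 2 + 10 + 3 = 15 ≤ 16, payoff 12 + 15 + 11 = 38.
A + Q + D + P: cost 2 + 5 + 5 + 3 = 15 ≤ 16, payoff 12 + 3 + 8 + 11 = 34.
Best is A, J, and P with total payoff 38.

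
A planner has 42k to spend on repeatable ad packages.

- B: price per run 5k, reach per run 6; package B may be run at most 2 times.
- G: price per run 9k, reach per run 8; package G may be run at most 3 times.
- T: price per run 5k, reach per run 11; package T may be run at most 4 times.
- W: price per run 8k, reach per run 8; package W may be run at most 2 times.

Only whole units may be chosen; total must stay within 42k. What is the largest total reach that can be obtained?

This is a bounded integer knapsack.
1×B, 1×G, 4×T, and 1×W: price 42 ≤ 42, reach 1·6 + 1·8 + 4·11 + 1·8 = 66.
1×B, 4×T, and 2×W: price 41 ≤ 42, reach 1·6 + 4·11 + 2·8 = 66.
Best is 66.

66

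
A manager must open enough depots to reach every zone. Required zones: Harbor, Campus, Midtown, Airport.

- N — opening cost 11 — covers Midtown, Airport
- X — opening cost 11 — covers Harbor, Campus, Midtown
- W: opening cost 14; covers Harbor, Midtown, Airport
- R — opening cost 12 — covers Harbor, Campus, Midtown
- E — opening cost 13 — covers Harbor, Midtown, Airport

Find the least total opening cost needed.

Choose N and X: together they cover Harbor, Campus, Midtown, Airport — every zone.
Total opening cost: 11 + 11 = 22.
No cover costs less than 22.

22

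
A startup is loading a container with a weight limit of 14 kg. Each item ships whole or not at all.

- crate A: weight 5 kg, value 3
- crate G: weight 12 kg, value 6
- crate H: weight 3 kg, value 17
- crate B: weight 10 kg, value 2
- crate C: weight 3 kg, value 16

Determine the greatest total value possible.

Take crate A, crate H, and crate C: weight 5 + 3 + 3 = 11 ≤ 14, value 3 + 17 + 16 = 36.
No other feasible combination does better.

36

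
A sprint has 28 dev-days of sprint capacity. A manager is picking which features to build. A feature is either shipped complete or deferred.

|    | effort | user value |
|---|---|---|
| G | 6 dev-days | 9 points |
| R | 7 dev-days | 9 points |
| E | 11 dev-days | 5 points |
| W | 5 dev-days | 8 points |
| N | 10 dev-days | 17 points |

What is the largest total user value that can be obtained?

G + R + W + N: effort 6 + 7 + 5 + 10 = 28 ≤ 28, user value 9 + 9 + 8 + 17 = 43.
G + R + N: effort 6 + 7 + 10 = 23 ≤ 28, user value 9 + 9 + 17 = 35.
G + W + N: effort 6 + 5 + 10 = 21 ≤ 28, user value 9 + 8 + 17 = 34.
Best is G, R, W, and N with total user value 43.

43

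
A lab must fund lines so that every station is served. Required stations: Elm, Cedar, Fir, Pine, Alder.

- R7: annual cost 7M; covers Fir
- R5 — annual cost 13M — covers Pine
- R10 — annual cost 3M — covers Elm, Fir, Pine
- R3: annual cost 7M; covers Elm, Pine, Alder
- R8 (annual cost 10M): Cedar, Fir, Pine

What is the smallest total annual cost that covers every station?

17

The greedy cost-per-new-station heuristic would pick R10, R3, and R8 for 20, but a cheaper cover exists.
Choose R3 and R8: together they cover Elm, Cedar, Fir, Pine, Alder — every station.
Total annual cost: 7 + 10 = 17.
No cover costs less than 17.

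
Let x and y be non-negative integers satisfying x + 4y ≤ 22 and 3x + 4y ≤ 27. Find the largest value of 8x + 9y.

72

(x,y)=(9,0): 1·9+4·0=9≤22, 3·9+4·0=27≤27, objective 72.
(x,y)=(8,0): 1·8+4·0=8≤22, 3·8+4·0=24≤27, objective 64.
Maximum is 72 at (x,y)=(9,0).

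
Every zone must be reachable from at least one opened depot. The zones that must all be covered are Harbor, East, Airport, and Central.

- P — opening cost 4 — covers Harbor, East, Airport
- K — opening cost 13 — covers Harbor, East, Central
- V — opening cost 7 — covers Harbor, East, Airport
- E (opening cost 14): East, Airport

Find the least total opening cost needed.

This is a weighted set-cover instance.
Choose P and K: together they cover Harbor, East, Airport, Central — every zone.
Total opening cost: 4 + 13 = 17.
No cover costs less than 17.

17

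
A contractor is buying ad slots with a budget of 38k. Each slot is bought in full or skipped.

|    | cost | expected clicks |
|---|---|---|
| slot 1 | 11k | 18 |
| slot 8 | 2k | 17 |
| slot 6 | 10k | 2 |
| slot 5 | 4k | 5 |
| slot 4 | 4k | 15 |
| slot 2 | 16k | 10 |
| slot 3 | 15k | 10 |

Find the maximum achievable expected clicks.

slot 1 + slot 8 + slot 5 + slot 4 + slot 2: cost 11 + 2 + 4 + 4 + 16 = 37 ≤ 38, expected clicks 18 + 17 + 5 + 15 + 10 = 65.
slot 1 + slot 8 + slot 5 + slot 4 + slot 3: cost 11 + 2 + 4 + 4 + 15 = 36 ≤ 38, expected clicks 18 + 17 + 5 + 15 + 10 = 65.
slot 1 + slot 8 + slot 4 + slot 3: cost 11 + 2 + 4 + 15 = 32 ≤ 38, expected clicks 18 + 17 + 15 + 10 = 60.
The maximum expected clicks is 65; one optimal choice is slot 1, slot 8, slot 5, slot 4, and slot 3.

65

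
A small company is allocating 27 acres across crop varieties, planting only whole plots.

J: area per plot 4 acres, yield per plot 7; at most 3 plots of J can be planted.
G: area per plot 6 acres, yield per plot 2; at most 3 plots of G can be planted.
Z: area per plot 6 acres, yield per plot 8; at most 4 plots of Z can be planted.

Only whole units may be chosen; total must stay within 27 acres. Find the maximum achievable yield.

38

2×J and 3×Z: area 26 ≤ 27, yield 2·7 + 3·8 = 38.
3×J and 2×Z: area 24 ≤ 27, yield 3·7 + 2·8 = 37.
Best is 38.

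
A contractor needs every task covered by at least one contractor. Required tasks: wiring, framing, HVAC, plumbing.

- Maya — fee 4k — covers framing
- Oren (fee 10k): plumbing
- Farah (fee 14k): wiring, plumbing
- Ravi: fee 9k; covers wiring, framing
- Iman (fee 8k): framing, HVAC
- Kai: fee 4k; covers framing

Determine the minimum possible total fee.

22

The greedy cost-per-new-task heuristic would pick Maya, Farah, and Iman for 26, but a cheaper cover exists.
Choose Farah and Iman: together they cover wiring, framing, HVAC, plumbing — every task.
Total fee: 14 + 8 = 22.
No cover costs less than 22.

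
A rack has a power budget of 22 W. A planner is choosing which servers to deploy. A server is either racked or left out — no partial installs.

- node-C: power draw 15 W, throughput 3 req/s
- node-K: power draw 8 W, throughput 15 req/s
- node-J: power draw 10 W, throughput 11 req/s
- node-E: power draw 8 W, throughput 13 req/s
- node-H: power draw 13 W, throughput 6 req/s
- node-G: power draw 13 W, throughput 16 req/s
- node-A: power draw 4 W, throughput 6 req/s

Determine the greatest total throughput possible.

Treat it as a binary knapsack problem.
Allowing fractional choices, the relaxed optimum would be about 36.5, but servers are indivisible.
node-K + node-E + node-A: power draw 8 + 8 + 4 = 20 ≤ 22, throughput 15 + 13 + 6 = 34.
node-K + node-J + node-A: power draw 8 + 10 + 4 = 22 ≤ 22, throughput 15 + 11 + 6 = 32.
Best is node-K, node-E, and node-A with total throughput 34.

34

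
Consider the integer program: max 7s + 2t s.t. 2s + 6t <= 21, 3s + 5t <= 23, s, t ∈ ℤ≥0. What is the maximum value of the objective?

The continuous relaxation peaks at (7.67, 0) with value 53.67; rounding to a feasible lattice point costs some objective.
(s,t)=(7,0) is feasible, giving 49.
(s,t)=(6,1) is feasible, giving 44.
(s,t)=(6,0) is feasible, giving 42.
The best lattice point is (7,0), giving 49.

49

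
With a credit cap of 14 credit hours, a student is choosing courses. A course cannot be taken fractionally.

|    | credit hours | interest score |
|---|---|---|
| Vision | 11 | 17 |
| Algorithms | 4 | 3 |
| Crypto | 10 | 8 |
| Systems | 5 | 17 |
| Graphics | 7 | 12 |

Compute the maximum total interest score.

29

Systems + Graphics: credit hours 5 + 7 = 12 ≤ 14, interest score 17 + 12 = 29.
Systems: credit hours 5 ≤ 14, interest score 17.
Algorithms + Systems: credit hours 4 + 5 = 9 ≤ 14, interest score 3 + 17 = 20.
Best is Systems and Graphics with total interest score 29.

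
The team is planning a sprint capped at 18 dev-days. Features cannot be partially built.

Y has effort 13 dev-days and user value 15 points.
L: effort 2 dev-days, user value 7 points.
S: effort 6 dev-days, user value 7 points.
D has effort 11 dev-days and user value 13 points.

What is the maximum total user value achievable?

Allowing fractional choices, the relaxed optimum would be about 25.8, but features are indivisible.
Y + L: effort 13 + 2 = 15 ≤ 18, user value 15 + 7 = 22.
L + D: effort 2 + 11 = 13 ≤ 18, user value 7 + 13 = 20.
S + D: effort 6 + 11 = 17 ≤ 18, user value 7 + 13 = 20.
Best is Y and L with total user value 22.

22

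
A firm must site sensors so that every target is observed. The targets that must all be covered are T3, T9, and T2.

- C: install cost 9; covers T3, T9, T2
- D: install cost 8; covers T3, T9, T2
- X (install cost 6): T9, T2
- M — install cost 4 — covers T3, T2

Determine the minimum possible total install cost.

The greedy cost-per-new-target heuristic would pick M and X for 10, but a cheaper cover exists.
D alone covers T3, T9, T2 — every target.
Total install cost: 8.
No cover costs less than 8.

8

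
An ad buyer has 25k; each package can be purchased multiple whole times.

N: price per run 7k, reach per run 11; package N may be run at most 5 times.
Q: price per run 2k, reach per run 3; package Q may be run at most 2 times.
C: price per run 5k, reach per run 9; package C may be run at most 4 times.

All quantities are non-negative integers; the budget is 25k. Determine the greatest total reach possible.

42

This is a bounded integer knapsack.
C has the best ratio (9/5); taking only C gives at most 4×9 = 36 (stopped by the supply cap of 4).
Mixing does better — 2×Q and 4×C: price 24 ≤ 25, reach 2·3 + 4·9 = 42.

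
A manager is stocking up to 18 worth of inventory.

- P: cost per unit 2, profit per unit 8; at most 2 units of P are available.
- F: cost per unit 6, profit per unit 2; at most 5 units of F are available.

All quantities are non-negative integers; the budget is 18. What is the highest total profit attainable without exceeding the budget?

20

Take 2×P and 2×F: cost 16 ≤ 18, profit 2·8 + 2·2 = 20.
P has the best ratio (8/2) and is taken to its limit of 2; remaining capacity is filled optimally with the others.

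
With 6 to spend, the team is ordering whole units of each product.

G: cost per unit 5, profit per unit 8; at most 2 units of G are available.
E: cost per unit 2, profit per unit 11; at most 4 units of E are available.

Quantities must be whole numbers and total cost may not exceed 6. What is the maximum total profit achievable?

This is a bounded integer knapsack.
E has the best ratio (11/2); taking only E gives at most 3×11 = 33 (stopped by the cost limit).
Optimal: 3×E: cost 6 ≤ 6, profit 3·11 = 33.

33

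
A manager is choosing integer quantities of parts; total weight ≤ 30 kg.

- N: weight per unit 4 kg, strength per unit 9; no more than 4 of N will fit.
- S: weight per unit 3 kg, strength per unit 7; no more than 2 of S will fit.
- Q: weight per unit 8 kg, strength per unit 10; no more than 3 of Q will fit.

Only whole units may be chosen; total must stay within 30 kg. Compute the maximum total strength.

60

This is a bounded integer knapsack.
S has the best ratio (7/3); taking only S gives at most 2×7 = 14 (stopped by the supply cap of 2).
Mixing does better — 4×N, 2×S, and 1×Q: weight 30 ≤ 30, strength 4·9 + 2·7 + 1·10 = 60.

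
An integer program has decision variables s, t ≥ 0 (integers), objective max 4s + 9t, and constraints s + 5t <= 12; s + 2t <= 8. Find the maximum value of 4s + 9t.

33

The continuous relaxation peaks at (5.33, 1.33) with value 33.33; rounding to a feasible lattice point costs some objective.
(s,t)=(6,1): 1·6+5·1=11≤12, 1·6+2·1=8≤8, objective 33.
(s,t)=(5,1): 1·5+5·1=10≤12, 1·5+2·1=7≤8, objective 29.
The best lattice point is (6,1), giving 33.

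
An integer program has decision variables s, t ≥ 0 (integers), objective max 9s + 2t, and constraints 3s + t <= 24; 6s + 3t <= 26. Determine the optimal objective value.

(s,t)=(4,0): 3·4+1·0=12≤24, 6·4+3·0=24≤26, objective 36.
(s,t)=(3,1): 3·3+1·1=10≤24, 6·3+3·1=21≤26, objective 29.
(s,t)=(3,0): 3·3+1·0=9≤24, 6·3+3·0=18≤26, objective 27.
No feasible integer point exceeds 36.

36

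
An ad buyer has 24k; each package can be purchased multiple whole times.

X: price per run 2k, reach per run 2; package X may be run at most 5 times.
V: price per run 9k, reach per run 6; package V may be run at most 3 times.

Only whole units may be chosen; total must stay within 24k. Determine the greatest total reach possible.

2×X and 2×V: price 22 ≤ 24, reach 2·2 + 2·6 = 16.
3×X and 2×V: price 24 ≤ 24, reach 3·2 + 2·6 = 18.
Best is 18.

18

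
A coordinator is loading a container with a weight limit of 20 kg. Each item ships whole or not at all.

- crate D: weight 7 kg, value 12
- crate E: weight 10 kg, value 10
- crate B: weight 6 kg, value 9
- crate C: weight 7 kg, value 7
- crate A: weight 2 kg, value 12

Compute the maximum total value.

Allowing fractional choices, the relaxed optimum would be about 38.0, but items are indivisible.
crate D + crate E + crate A: weight 7 + 10 + 2 = 19 ≤ 20, value 12 + 10 + 12 = 34.
crate D + crate C + crate A: weight 7 + 7 + 2 = 16 ≤ 20, value 12 + 7 + 12 = 31.
crate D + crate B + crate A: weight 7 + 6 + 2 = 15 ≤ 20, value 12 + 9 + 12 = 33.
Best is crate D, crate E, and crate A with total value 34.

34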